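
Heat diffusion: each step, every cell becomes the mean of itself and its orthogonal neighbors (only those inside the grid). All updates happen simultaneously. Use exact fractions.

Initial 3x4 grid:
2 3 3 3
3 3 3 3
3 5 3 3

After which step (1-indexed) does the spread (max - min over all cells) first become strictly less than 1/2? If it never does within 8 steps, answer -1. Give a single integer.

Answer: 3

Derivation:
Step 1: max=11/3, min=8/3, spread=1
Step 2: max=211/60, min=49/18, spread=143/180
Step 3: max=7159/2160, min=21049/7200, spread=8443/21600
  -> spread < 1/2 first at step 3
Step 4: max=352379/108000, min=385043/129600, spread=189059/648000
Step 5: max=24886267/7776000, min=19586221/6480000, spread=6914009/38880000
Step 6: max=617801557/194400000, min=49416211/16200000, spread=992281/7776000
Step 7: max=88279937947/27993600000, min=35778458363/11664000000, spread=12058189379/139968000000
Step 8: max=2199197830867/699840000000, min=89742016583/29160000000, spread=363115463/5598720000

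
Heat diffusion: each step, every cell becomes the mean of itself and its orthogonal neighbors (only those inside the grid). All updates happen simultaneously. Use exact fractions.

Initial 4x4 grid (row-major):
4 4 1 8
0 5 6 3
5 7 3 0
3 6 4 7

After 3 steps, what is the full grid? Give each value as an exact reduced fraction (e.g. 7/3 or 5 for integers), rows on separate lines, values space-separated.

After step 1:
  8/3 7/2 19/4 4
  7/2 22/5 18/5 17/4
  15/4 26/5 4 13/4
  14/3 5 5 11/3
After step 2:
  29/9 919/240 317/80 13/3
  859/240 101/25 21/5 151/40
  1027/240 447/100 421/100 91/24
  161/36 149/30 53/12 143/36
After step 3:
  3827/1080 27097/7200 653/160 2897/720
  27217/7200 12071/3000 323/80 161/40
  30241/7200 26359/6000 12653/3000 7087/1800
  9877/2160 16493/3600 15809/3600 877/216

Answer: 3827/1080 27097/7200 653/160 2897/720
27217/7200 12071/3000 323/80 161/40
30241/7200 26359/6000 12653/3000 7087/1800
9877/2160 16493/3600 15809/3600 877/216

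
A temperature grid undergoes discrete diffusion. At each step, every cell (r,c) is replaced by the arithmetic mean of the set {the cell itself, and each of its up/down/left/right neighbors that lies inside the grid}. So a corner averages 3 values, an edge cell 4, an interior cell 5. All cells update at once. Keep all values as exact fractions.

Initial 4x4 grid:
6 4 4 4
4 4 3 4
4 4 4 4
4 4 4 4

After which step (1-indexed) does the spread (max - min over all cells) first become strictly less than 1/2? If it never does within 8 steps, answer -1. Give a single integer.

Answer: 3

Derivation:
Step 1: max=14/3, min=15/4, spread=11/12
Step 2: max=41/9, min=189/50, spread=349/450
Step 3: max=9343/2160, min=9233/2400, spread=10333/21600
  -> spread < 1/2 first at step 3
Step 4: max=276541/64800, min=93649/24000, spread=236887/648000
Step 5: max=8151511/1944000, min=8449961/2160000, spread=5465461/19440000
Step 6: max=48520181/11664000, min=84855187/21600000, spread=134919001/583200000
Step 7: max=7220029903/1749600000, min=766167827/194400000, spread=16225973/87480000
Step 8: max=215539170601/52488000000, min=23039150549/5832000000, spread=409340783/2624400000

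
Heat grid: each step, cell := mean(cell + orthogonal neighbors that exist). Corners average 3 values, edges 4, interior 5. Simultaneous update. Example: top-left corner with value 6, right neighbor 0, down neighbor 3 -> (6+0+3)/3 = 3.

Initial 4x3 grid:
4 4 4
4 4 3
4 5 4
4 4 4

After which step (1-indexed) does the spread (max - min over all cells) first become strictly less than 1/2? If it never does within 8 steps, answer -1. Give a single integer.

Answer: 2

Derivation:
Step 1: max=17/4, min=11/3, spread=7/12
Step 2: max=25/6, min=137/36, spread=13/36
  -> spread < 1/2 first at step 2
Step 3: max=1487/360, min=1667/432, spread=587/2160
Step 4: max=178223/43200, min=252637/64800, spread=5879/25920
Step 5: max=10637707/2592000, min=1909351/486000, spread=272701/1555200
Step 6: max=636177893/155520000, min=460502651/116640000, spread=2660923/18662400
Step 7: max=38043878287/9331200000, min=27741475009/6998400000, spread=126629393/1119744000
Step 8: max=2276993249933/559872000000, min=1669252787231/419904000000, spread=1231748807/13436928000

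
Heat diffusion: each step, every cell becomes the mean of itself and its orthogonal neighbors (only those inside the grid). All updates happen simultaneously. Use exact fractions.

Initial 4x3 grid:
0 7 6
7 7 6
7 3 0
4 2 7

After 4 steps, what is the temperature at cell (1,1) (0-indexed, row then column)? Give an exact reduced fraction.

Step 1: cell (1,1) = 6
Step 2: cell (1,1) = 124/25
Step 3: cell (1,1) = 10253/2000
Step 4: cell (1,1) = 294541/60000
Full grid after step 4:
  83287/16200 188611/36000 333623/64800
  271669/54000 294541/60000 1065551/216000
  124507/27000 820223/180000 312977/72000
  71507/16200 897971/216000 88451/21600

Answer: 294541/60000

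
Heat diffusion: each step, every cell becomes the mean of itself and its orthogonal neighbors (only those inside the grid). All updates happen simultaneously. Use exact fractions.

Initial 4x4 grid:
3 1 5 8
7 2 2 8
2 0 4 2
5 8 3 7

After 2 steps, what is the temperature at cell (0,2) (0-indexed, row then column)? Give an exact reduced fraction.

Answer: 359/80

Derivation:
Step 1: cell (0,2) = 4
Step 2: cell (0,2) = 359/80
Full grid after step 2:
  119/36 769/240 359/80 16/3
  49/15 321/100 89/25 429/80
  19/5 153/50 407/100 329/80
  25/6 177/40 157/40 59/12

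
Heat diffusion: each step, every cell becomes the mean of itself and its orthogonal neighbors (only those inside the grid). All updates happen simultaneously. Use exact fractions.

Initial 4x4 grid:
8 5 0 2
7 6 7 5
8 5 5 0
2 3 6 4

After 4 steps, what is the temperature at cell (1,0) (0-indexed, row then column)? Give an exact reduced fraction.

Answer: 1223137/216000

Derivation:
Step 1: cell (1,0) = 29/4
Step 2: cell (1,0) = 305/48
Step 3: cell (1,0) = 8567/1440
Step 4: cell (1,0) = 1223137/216000
Full grid after step 4:
  2308/405 1114327/216000 928103/216000 244067/64800
  1223137/216000 233581/45000 789437/180000 415849/108000
  1154561/216000 893549/180000 395059/90000 427249/108000
  64567/12960 127207/27000 115351/27000 129523/32400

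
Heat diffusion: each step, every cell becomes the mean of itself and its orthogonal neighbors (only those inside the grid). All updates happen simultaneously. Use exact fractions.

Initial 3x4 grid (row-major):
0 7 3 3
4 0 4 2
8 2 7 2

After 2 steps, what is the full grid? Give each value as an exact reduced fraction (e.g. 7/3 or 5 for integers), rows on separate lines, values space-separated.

Answer: 55/18 829/240 757/240 29/9
221/60 327/100 347/100 737/240
143/36 241/60 223/60 61/18

Derivation:
After step 1:
  11/3 5/2 17/4 8/3
  3 17/5 16/5 11/4
  14/3 17/4 15/4 11/3
After step 2:
  55/18 829/240 757/240 29/9
  221/60 327/100 347/100 737/240
  143/36 241/60 223/60 61/18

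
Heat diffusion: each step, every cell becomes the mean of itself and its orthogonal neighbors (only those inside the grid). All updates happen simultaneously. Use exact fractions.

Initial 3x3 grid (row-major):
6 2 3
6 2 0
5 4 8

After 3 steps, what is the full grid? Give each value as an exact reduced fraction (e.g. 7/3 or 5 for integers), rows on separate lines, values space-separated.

Answer: 523/135 49681/14400 3149/1080
61631/14400 1367/375 48281/14400
177/40 20077/4800 166/45

Derivation:
After step 1:
  14/3 13/4 5/3
  19/4 14/5 13/4
  5 19/4 4
After step 2:
  38/9 743/240 49/18
  1033/240 94/25 703/240
  29/6 331/80 4
After step 3:
  523/135 49681/14400 3149/1080
  61631/14400 1367/375 48281/14400
  177/40 20077/4800 166/45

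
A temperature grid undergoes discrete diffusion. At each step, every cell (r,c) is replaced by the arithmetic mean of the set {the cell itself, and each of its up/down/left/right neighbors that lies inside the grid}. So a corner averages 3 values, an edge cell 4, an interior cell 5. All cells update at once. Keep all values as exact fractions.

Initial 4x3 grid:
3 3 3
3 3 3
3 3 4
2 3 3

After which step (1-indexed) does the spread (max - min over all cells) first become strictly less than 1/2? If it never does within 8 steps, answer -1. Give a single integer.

Step 1: max=10/3, min=8/3, spread=2/3
Step 2: max=391/120, min=49/18, spread=193/360
Step 3: max=3767/1200, min=3101/1080, spread=2893/10800
  -> spread < 1/2 first at step 3
Step 4: max=167741/54000, min=376379/129600, spread=130997/648000
Step 5: max=6657031/2160000, min=22935511/7776000, spread=5149003/38880000
Step 6: max=59556461/19440000, min=1384111889/466560000, spread=1809727/18662400
Step 7: max=5936234809/1944000000, min=83528246251/27993600000, spread=9767674993/139968000000
Step 8: max=53318352929/17496000000, min=5026769055809/1679616000000, spread=734342603/13436928000

Answer: 3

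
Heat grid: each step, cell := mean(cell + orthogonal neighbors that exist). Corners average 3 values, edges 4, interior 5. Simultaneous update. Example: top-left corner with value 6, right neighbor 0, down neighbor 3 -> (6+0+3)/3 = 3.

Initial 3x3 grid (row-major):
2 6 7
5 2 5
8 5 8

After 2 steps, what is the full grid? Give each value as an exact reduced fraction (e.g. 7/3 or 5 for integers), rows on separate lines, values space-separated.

After step 1:
  13/3 17/4 6
  17/4 23/5 11/2
  6 23/4 6
After step 2:
  77/18 1151/240 21/4
  1151/240 487/100 221/40
  16/3 447/80 23/4

Answer: 77/18 1151/240 21/4
1151/240 487/100 221/40
16/3 447/80 23/4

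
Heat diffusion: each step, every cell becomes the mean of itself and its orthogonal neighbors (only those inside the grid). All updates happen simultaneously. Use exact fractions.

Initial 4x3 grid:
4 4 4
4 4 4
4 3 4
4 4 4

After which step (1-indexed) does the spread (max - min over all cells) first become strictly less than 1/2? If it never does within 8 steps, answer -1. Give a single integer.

Step 1: max=4, min=15/4, spread=1/4
  -> spread < 1/2 first at step 1
Step 2: max=4, min=377/100, spread=23/100
Step 3: max=1587/400, min=18389/4800, spread=131/960
Step 4: max=28409/7200, min=166249/43200, spread=841/8640
Step 5: max=5666627/1440000, min=66577949/17280000, spread=56863/691200
Step 6: max=50850457/12960000, min=600545659/155520000, spread=386393/6220800
Step 7: max=20315641187/5184000000, min=240438276869/62208000000, spread=26795339/497664000
Step 8: max=1217073850333/311040000000, min=14446104285871/3732480000000, spread=254051069/5971968000

Answer: 1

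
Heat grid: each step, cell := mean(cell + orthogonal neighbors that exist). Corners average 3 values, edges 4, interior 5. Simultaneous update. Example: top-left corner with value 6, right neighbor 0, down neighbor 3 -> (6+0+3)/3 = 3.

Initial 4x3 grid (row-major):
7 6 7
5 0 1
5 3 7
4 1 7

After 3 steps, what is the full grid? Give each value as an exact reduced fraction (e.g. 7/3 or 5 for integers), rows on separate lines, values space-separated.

Answer: 113/24 1016/225 1889/432
5117/1200 24721/6000 29527/7200
7043/1800 11563/3000 9749/2400
8177/2160 56719/14400 247/60

Derivation:
After step 1:
  6 5 14/3
  17/4 3 15/4
  17/4 16/5 9/2
  10/3 15/4 5
After step 2:
  61/12 14/3 161/36
  35/8 96/25 191/48
  451/120 187/50 329/80
  34/9 917/240 53/12
After step 3:
  113/24 1016/225 1889/432
  5117/1200 24721/6000 29527/7200
  7043/1800 11563/3000 9749/2400
  8177/2160 56719/14400 247/60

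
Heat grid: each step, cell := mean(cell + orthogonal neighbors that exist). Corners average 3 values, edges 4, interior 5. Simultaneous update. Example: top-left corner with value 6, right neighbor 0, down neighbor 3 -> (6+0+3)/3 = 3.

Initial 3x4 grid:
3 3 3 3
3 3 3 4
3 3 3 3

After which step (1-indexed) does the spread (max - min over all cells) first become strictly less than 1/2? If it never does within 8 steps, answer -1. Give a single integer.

Step 1: max=10/3, min=3, spread=1/3
  -> spread < 1/2 first at step 1
Step 2: max=787/240, min=3, spread=67/240
Step 3: max=6917/2160, min=3, spread=437/2160
Step 4: max=2749531/864000, min=3009/1000, spread=29951/172800
Step 5: max=24543821/7776000, min=10204/3375, spread=206761/1555200
Step 6: max=9787395571/3110400000, min=16365671/5400000, spread=14430763/124416000
Step 7: max=584979741689/186624000000, min=1313652727/432000000, spread=139854109/1492992000
Step 8: max=35014791890251/11197440000000, min=118491228977/38880000000, spread=7114543559/89579520000

Answer: 1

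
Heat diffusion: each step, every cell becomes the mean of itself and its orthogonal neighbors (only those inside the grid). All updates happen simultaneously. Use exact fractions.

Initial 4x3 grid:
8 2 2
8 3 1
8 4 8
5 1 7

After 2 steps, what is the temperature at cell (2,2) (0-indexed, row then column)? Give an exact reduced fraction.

Step 1: cell (2,2) = 5
Step 2: cell (2,2) = 559/120
Full grid after step 2:
  11/2 901/240 107/36
  113/20 112/25 413/120
  337/60 239/50 559/120
  91/18 381/80 175/36

Answer: 559/120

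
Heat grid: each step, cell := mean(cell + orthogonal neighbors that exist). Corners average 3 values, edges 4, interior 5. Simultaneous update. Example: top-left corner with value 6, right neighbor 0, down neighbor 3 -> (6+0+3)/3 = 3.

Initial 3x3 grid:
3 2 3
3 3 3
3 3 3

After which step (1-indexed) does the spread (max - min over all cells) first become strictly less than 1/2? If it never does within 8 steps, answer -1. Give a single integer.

Step 1: max=3, min=8/3, spread=1/3
  -> spread < 1/2 first at step 1
Step 2: max=3, min=653/240, spread=67/240
Step 3: max=593/200, min=6043/2160, spread=1807/10800
Step 4: max=15839/5400, min=2434037/864000, spread=33401/288000
Step 5: max=1576609/540000, min=22098067/7776000, spread=3025513/38880000
Step 6: max=83644051/28800000, min=8866273133/3110400000, spread=53531/995328
Step 7: max=22536883949/7776000000, min=533839074151/186624000000, spread=450953/11943936
Step 8: max=2698351389481/933120000000, min=32083416439397/11197440000000, spread=3799043/143327232

Answer: 1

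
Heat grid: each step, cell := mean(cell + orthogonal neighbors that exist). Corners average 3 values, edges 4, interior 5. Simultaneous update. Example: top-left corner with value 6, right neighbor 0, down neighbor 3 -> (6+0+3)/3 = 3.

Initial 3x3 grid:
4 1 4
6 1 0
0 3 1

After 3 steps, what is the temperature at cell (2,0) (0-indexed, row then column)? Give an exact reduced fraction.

Answer: 431/180

Derivation:
Step 1: cell (2,0) = 3
Step 2: cell (2,0) = 7/3
Step 3: cell (2,0) = 431/180
Full grid after step 3:
  6037/2160 16937/7200 1093/540
  36899/14400 1661/750 1393/800
  431/180 27649/14400 3587/2160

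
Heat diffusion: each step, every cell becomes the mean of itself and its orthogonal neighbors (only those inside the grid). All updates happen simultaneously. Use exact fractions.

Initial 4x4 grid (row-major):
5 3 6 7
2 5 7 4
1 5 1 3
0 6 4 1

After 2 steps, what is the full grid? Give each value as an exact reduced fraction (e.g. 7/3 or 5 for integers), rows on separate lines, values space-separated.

Answer: 34/9 547/120 623/120 50/9
779/240 103/25 24/5 533/120
671/240 71/20 349/100 85/24
97/36 761/240 161/48 95/36

Derivation:
After step 1:
  10/3 19/4 23/4 17/3
  13/4 22/5 23/5 21/4
  2 18/5 4 9/4
  7/3 15/4 3 8/3
After step 2:
  34/9 547/120 623/120 50/9
  779/240 103/25 24/5 533/120
  671/240 71/20 349/100 85/24
  97/36 761/240 161/48 95/36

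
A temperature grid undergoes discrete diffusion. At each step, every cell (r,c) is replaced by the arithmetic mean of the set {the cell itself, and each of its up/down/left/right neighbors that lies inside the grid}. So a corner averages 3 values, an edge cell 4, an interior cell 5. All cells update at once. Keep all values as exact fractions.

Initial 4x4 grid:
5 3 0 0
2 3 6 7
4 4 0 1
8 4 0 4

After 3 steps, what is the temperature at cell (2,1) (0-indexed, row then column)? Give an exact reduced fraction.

Answer: 1021/300

Derivation:
Step 1: cell (2,1) = 3
Step 2: cell (2,1) = 173/50
Step 3: cell (2,1) = 1021/300
Full grid after step 3:
  446/135 10819/3600 2027/720 3001/1080
  12799/3600 4901/1500 8689/3000 253/90
  14299/3600 1021/300 8489/3000 2363/900
  221/54 12709/3600 9857/3600 2621/1080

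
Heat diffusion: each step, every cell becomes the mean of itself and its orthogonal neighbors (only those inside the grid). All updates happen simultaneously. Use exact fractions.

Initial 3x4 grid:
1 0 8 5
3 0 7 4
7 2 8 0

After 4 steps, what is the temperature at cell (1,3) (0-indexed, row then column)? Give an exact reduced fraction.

Answer: 484973/108000

Derivation:
Step 1: cell (1,3) = 4
Step 2: cell (1,3) = 143/30
Step 3: cell (1,3) = 8077/1800
Step 4: cell (1,3) = 484973/108000
Full grid after step 4:
  373951/129600 710231/216000 882931/216000 288103/64800
  2618909/864000 1268161/360000 732493/180000 484973/108000
  145567/43200 43867/12000 50017/12000 11747/2700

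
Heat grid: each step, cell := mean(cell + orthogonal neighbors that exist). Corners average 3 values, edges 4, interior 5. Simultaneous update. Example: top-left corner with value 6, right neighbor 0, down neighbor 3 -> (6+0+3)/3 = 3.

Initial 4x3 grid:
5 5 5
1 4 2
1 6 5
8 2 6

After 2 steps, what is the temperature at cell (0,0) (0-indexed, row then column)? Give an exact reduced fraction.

Answer: 67/18

Derivation:
Step 1: cell (0,0) = 11/3
Step 2: cell (0,0) = 67/18
Full grid after step 2:
  67/18 961/240 17/4
  841/240 187/50 327/80
  841/240 429/100 1001/240
  79/18 171/40 175/36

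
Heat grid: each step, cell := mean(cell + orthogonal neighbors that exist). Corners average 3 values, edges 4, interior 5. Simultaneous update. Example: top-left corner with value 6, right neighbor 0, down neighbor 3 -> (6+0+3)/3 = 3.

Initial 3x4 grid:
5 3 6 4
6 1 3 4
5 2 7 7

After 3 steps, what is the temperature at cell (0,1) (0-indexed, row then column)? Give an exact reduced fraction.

Answer: 28837/7200

Derivation:
Step 1: cell (0,1) = 15/4
Step 2: cell (0,1) = 185/48
Step 3: cell (0,1) = 28837/7200
Full grid after step 3:
  437/108 28837/7200 29677/7200 9637/2160
  19423/4800 3951/1000 25861/6000 33127/7200
  1747/432 14881/3600 2671/600 73/15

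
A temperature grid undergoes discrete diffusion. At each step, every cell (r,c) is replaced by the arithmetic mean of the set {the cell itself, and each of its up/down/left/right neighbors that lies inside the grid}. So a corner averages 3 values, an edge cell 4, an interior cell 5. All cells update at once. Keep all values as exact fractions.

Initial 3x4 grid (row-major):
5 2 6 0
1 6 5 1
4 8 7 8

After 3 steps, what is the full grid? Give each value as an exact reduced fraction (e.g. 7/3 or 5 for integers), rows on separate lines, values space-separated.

After step 1:
  8/3 19/4 13/4 7/3
  4 22/5 5 7/2
  13/3 25/4 7 16/3
After step 2:
  137/36 113/30 23/6 109/36
  77/20 122/25 463/100 97/24
  175/36 1319/240 283/48 95/18
After step 3:
  514/135 14657/3600 3433/900 785/216
  5219/1200 9049/2000 27937/6000 30559/7200
  10229/2160 38039/7200 38339/7200 2191/432

Answer: 514/135 14657/3600 3433/900 785/216
5219/1200 9049/2000 27937/6000 30559/7200
10229/2160 38039/7200 38339/7200 2191/432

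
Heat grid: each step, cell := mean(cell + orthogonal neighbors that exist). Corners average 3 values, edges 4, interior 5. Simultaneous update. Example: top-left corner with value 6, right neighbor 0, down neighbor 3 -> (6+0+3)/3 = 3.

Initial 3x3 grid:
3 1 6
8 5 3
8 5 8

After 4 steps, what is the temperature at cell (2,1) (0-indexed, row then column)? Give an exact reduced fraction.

Step 1: cell (2,1) = 13/2
Step 2: cell (2,1) = 697/120
Step 3: cell (2,1) = 41969/7200
Step 4: cell (2,1) = 2387293/432000
Full grid after step 4:
  23179/4800 3949961/864000 590383/129600
  41767/8000 1847207/360000 2115293/432000
  123343/21600 2387293/432000 21869/4050

Answer: 2387293/432000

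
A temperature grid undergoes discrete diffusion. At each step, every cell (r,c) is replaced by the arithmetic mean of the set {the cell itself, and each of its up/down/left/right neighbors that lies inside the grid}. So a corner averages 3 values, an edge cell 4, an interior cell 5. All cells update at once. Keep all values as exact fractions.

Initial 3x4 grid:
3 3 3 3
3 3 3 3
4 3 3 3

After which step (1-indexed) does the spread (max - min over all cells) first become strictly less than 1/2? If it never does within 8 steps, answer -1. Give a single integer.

Answer: 1

Derivation:
Step 1: max=10/3, min=3, spread=1/3
  -> spread < 1/2 first at step 1
Step 2: max=59/18, min=3, spread=5/18
Step 3: max=689/216, min=3, spread=41/216
Step 4: max=81977/25920, min=3, spread=4217/25920
Step 5: max=4874749/1555200, min=21679/7200, spread=38417/311040
Step 6: max=291136211/93312000, min=434597/144000, spread=1903471/18662400
Step 7: max=17397149089/5598720000, min=13075759/4320000, spread=18038617/223948800
Step 8: max=1041037782851/335923200000, min=1179326759/388800000, spread=883978523/13436928000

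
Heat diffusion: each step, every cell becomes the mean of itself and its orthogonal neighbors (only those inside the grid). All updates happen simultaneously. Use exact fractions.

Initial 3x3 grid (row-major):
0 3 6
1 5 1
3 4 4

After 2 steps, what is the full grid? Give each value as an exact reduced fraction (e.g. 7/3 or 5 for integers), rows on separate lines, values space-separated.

Answer: 85/36 329/120 65/18
181/80 331/100 197/60
107/36 187/60 11/3

Derivation:
After step 1:
  4/3 7/2 10/3
  9/4 14/5 4
  8/3 4 3
After step 2:
  85/36 329/120 65/18
  181/80 331/100 197/60
  107/36 187/60 11/3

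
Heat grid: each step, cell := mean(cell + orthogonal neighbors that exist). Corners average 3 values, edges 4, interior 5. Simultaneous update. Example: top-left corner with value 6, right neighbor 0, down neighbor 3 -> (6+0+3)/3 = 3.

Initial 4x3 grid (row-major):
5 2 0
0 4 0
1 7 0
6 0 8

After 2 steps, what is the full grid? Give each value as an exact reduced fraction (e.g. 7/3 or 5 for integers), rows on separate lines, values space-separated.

Answer: 91/36 167/80 53/36
41/15 9/4 481/240
161/60 7/2 589/240
133/36 253/80 35/9

Derivation:
After step 1:
  7/3 11/4 2/3
  5/2 13/5 1
  7/2 12/5 15/4
  7/3 21/4 8/3
After step 2:
  91/36 167/80 53/36
  41/15 9/4 481/240
  161/60 7/2 589/240
  133/36 253/80 35/9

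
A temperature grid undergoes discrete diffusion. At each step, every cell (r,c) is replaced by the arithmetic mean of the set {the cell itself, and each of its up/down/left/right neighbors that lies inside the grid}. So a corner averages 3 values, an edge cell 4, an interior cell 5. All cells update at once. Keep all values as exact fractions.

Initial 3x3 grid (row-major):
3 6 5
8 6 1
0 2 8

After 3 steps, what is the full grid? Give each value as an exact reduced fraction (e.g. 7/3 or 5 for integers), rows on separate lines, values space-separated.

After step 1:
  17/3 5 4
  17/4 23/5 5
  10/3 4 11/3
After step 2:
  179/36 289/60 14/3
  357/80 457/100 259/60
  139/36 39/10 38/9
After step 3:
  10261/2160 17123/3600 23/5
  21439/4800 26479/6000 7999/1800
  8801/2160 2483/600 2239/540

Answer: 10261/2160 17123/3600 23/5
21439/4800 26479/6000 7999/1800
8801/2160 2483/600 2239/540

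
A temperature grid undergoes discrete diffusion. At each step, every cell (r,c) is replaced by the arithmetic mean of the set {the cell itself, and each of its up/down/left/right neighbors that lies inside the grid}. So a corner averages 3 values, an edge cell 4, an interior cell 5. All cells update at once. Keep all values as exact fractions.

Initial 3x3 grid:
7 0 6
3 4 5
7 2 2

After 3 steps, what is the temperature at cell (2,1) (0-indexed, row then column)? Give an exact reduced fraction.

Answer: 6179/1600

Derivation:
Step 1: cell (2,1) = 15/4
Step 2: cell (2,1) = 271/80
Step 3: cell (2,1) = 6179/1600
Full grid after step 3:
  4189/1080 19087/4800 3959/1080
  59461/14400 3647/1000 54761/14400
  347/90 6179/1600 629/180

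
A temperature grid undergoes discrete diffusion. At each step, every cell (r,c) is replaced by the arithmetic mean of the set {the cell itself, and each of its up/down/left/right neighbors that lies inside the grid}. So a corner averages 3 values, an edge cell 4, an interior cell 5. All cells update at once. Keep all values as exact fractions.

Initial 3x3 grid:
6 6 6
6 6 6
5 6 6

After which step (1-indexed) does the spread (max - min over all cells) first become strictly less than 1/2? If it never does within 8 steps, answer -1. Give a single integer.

Step 1: max=6, min=17/3, spread=1/3
  -> spread < 1/2 first at step 1
Step 2: max=6, min=103/18, spread=5/18
Step 3: max=6, min=1255/216, spread=41/216
Step 4: max=2149/360, min=75629/12960, spread=347/2592
Step 5: max=21443/3600, min=4558663/777600, spread=2921/31104
Step 6: max=2566517/432000, min=274107461/46656000, spread=24611/373248
Step 7: max=57663259/9720000, min=16477437967/2799360000, spread=207329/4478976
Step 8: max=3071598401/518400000, min=989739647549/167961600000, spread=1746635/53747712

Answer: 1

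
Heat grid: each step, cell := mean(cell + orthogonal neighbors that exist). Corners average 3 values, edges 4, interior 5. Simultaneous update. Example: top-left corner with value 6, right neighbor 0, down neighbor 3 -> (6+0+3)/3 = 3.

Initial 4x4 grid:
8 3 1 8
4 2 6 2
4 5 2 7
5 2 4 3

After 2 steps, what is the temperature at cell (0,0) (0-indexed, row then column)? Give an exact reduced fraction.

Answer: 13/3

Derivation:
Step 1: cell (0,0) = 5
Step 2: cell (0,0) = 13/3
Full grid after step 2:
  13/3 17/4 107/30 167/36
  9/2 88/25 433/100 931/240
  47/12 203/50 333/100 1123/240
  73/18 161/48 973/240 131/36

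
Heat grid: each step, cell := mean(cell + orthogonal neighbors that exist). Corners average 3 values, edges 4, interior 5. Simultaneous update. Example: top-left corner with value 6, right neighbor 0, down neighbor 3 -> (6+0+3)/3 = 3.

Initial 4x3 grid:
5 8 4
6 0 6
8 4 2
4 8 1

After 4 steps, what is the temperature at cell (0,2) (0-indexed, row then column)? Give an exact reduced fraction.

Answer: 195523/43200

Derivation:
Step 1: cell (0,2) = 6
Step 2: cell (0,2) = 53/12
Step 3: cell (0,2) = 187/40
Step 4: cell (0,2) = 195523/43200
Full grid after step 4:
  650269/129600 4200731/864000 195523/43200
  1087979/216000 1663429/360000 315493/72000
  1069339/216000 1651429/360000 896839/216000
  644729/129600 3944171/864000 544829/129600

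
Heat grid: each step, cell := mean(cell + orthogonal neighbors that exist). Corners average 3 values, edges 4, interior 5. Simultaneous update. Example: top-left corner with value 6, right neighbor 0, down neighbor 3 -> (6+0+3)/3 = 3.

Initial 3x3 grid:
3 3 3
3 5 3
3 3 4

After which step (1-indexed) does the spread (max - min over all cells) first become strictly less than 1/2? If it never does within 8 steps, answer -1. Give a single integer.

Step 1: max=15/4, min=3, spread=3/4
Step 2: max=65/18, min=129/40, spread=139/360
  -> spread < 1/2 first at step 2
Step 3: max=50323/14400, min=587/180, spread=1121/4800
Step 4: max=225509/64800, min=480301/144000, spread=187471/1296000
Step 5: max=13347223/3888000, min=2163683/648000, spread=2921/31104
Step 6: max=800402381/233280000, min=130836751/38880000, spread=24611/373248
Step 7: max=47803540207/13996800000, min=7859272847/2332800000, spread=207329/4478976
Step 8: max=2864652139829/839808000000, min=472893494659/139968000000, spread=1746635/53747712

Answer: 2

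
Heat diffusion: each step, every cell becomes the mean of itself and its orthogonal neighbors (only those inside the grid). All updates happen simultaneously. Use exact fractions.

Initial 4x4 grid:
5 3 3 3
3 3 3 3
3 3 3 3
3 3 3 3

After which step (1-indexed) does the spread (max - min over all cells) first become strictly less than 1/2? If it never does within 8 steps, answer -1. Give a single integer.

Answer: 3

Derivation:
Step 1: max=11/3, min=3, spread=2/3
Step 2: max=32/9, min=3, spread=5/9
Step 3: max=365/108, min=3, spread=41/108
  -> spread < 1/2 first at step 3
Step 4: max=10763/3240, min=3, spread=1043/3240
Step 5: max=317153/97200, min=3, spread=25553/97200
Step 6: max=9419459/2916000, min=27079/9000, spread=645863/2916000
Step 7: max=280081691/87480000, min=180971/60000, spread=16225973/87480000
Step 8: max=8350677983/2624400000, min=81701/27000, spread=409340783/2624400000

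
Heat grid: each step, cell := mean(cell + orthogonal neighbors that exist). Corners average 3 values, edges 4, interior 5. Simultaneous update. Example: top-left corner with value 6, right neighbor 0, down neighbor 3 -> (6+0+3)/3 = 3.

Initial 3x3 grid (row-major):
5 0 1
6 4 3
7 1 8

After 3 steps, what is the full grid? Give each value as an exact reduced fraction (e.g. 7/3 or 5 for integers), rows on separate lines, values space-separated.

Answer: 478/135 2607/800 2959/1080
30713/7200 5353/1500 784/225
4799/1080 15719/3600 689/180

Derivation:
After step 1:
  11/3 5/2 4/3
  11/2 14/5 4
  14/3 5 4
After step 2:
  35/9 103/40 47/18
  499/120 99/25 91/30
  91/18 247/60 13/3
After step 3:
  478/135 2607/800 2959/1080
  30713/7200 5353/1500 784/225
  4799/1080 15719/3600 689/180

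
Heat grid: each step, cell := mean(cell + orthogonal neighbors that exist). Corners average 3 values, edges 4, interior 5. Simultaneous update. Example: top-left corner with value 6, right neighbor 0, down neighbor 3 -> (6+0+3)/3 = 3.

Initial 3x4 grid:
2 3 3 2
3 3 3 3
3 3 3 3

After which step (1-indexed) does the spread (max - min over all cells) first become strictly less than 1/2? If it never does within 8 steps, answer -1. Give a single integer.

Step 1: max=3, min=8/3, spread=1/3
  -> spread < 1/2 first at step 1
Step 2: max=3, min=49/18, spread=5/18
Step 3: max=709/240, min=1205/432, spread=89/540
Step 4: max=10549/3600, min=72913/25920, spread=15199/129600
Step 5: max=34937/12000, min=4404287/1555200, spread=617741/7776000
Step 6: max=37572869/12960000, min=110518607/38880000, spread=55/972
Step 7: max=2247606371/777600000, min=6648156613/2332800000, spread=7573/186624
Step 8: max=44858260763/15552000000, min=399651221867/139968000000, spread=32585/1119744

Answer: 1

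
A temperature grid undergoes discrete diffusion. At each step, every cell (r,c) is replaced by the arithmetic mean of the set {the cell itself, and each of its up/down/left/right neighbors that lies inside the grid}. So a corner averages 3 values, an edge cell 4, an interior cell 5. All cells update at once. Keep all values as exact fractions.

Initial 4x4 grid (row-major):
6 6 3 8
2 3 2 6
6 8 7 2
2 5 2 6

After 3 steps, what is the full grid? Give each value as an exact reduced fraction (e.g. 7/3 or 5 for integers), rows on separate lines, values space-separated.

After step 1:
  14/3 9/2 19/4 17/3
  17/4 21/5 21/5 9/2
  9/2 29/5 21/5 21/4
  13/3 17/4 5 10/3
After step 2:
  161/36 1087/240 1147/240 179/36
  1057/240 459/100 437/100 1177/240
  1133/240 459/100 489/100 1037/240
  157/36 1163/240 1007/240 163/36
After step 3:
  2413/540 33067/7200 33571/7200 1319/270
  32737/7200 1349/300 353/75 33421/7200
  32537/7200 7091/1500 671/150 33557/7200
  2507/540 32387/7200 33227/7200 587/135

Answer: 2413/540 33067/7200 33571/7200 1319/270
32737/7200 1349/300 353/75 33421/7200
32537/7200 7091/1500 671/150 33557/7200
2507/540 32387/7200 33227/7200 587/135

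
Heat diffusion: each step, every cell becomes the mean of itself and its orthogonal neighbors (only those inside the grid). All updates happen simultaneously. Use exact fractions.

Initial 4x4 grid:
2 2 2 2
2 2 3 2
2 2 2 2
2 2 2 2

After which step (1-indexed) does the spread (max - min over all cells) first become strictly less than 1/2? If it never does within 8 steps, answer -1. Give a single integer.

Answer: 1

Derivation:
Step 1: max=9/4, min=2, spread=1/4
  -> spread < 1/2 first at step 1
Step 2: max=111/50, min=2, spread=11/50
Step 3: max=5167/2400, min=2, spread=367/2400
Step 4: max=23171/10800, min=1213/600, spread=1337/10800
Step 5: max=689669/324000, min=36469/18000, spread=33227/324000
Step 6: max=20654327/9720000, min=220049/108000, spread=849917/9720000
Step 7: max=616914347/291600000, min=3308533/1620000, spread=21378407/291600000
Step 8: max=18462462371/8748000000, min=995688343/486000000, spread=540072197/8748000000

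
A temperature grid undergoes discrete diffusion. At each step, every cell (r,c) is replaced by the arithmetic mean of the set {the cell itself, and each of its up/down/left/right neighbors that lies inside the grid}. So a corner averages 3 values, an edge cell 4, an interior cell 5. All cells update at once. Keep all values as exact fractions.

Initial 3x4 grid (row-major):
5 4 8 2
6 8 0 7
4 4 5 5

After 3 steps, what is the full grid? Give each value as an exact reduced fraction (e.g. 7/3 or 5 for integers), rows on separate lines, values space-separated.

Answer: 1849/360 2539/480 6611/1440 10501/2160
15331/2880 5699/1200 299/60 1271/288
5267/1080 7247/1440 6401/1440 10321/2160

Derivation:
After step 1:
  5 25/4 7/2 17/3
  23/4 22/5 28/5 7/2
  14/3 21/4 7/2 17/3
After step 2:
  17/3 383/80 1261/240 38/9
  1189/240 109/20 41/10 613/120
  47/9 1069/240 1201/240 38/9
After step 3:
  1849/360 2539/480 6611/1440 10501/2160
  15331/2880 5699/1200 299/60 1271/288
  5267/1080 7247/1440 6401/1440 10321/2160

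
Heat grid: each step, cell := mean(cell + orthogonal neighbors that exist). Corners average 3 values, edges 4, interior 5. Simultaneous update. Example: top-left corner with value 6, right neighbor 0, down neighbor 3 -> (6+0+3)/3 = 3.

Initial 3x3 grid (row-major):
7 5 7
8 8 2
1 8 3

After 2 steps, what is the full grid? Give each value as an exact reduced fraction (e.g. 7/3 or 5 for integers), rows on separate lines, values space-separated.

Answer: 233/36 1457/240 197/36
92/15 579/100 101/20
50/9 53/10 43/9

Derivation:
After step 1:
  20/3 27/4 14/3
  6 31/5 5
  17/3 5 13/3
After step 2:
  233/36 1457/240 197/36
  92/15 579/100 101/20
  50/9 53/10 43/9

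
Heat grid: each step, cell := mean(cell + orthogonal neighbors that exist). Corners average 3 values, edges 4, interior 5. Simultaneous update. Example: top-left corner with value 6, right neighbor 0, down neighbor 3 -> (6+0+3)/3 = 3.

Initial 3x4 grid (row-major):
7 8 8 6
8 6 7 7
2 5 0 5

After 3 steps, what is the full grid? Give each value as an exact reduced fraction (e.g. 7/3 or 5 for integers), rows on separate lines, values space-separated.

Answer: 14713/2160 5993/900 168/25 4637/720
84923/14400 36157/6000 11409/2000 28091/4800
3791/720 5849/1200 5989/1200 3557/720

Derivation:
After step 1:
  23/3 29/4 29/4 7
  23/4 34/5 28/5 25/4
  5 13/4 17/4 4
After step 2:
  62/9 869/120 271/40 41/6
  1513/240 573/100 603/100 457/80
  14/3 193/40 171/40 29/6
After step 3:
  14713/2160 5993/900 168/25 4637/720
  84923/14400 36157/6000 11409/2000 28091/4800
  3791/720 5849/1200 5989/1200 3557/720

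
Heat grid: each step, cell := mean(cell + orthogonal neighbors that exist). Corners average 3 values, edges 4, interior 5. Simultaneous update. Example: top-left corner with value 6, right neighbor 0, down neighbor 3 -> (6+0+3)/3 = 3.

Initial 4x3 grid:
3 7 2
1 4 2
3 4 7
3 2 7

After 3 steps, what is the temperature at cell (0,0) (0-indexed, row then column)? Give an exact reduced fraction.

Step 1: cell (0,0) = 11/3
Step 2: cell (0,0) = 125/36
Step 3: cell (0,0) = 3743/1080
Full grid after step 3:
  3743/1080 823/225 8311/2160
  11993/3600 22103/6000 28711/7200
  5959/1800 7621/2000 30911/7200
  733/216 296/75 1915/432

Answer: 3743/1080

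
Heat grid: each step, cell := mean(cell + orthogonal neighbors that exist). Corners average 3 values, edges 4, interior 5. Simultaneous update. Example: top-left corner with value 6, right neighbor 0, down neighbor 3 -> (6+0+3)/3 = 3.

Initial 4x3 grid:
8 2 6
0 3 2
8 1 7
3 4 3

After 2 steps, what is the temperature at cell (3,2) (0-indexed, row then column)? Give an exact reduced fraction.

Step 1: cell (3,2) = 14/3
Step 2: cell (3,2) = 32/9
Full grid after step 2:
  77/18 781/240 151/36
  761/240 101/25 761/240
  347/80 76/25 1021/240
  43/12 1021/240 32/9

Answer: 32/9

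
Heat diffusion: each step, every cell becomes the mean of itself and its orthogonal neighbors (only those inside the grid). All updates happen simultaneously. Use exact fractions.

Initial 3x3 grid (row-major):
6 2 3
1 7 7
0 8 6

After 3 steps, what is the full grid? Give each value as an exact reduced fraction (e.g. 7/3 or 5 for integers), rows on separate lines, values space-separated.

After step 1:
  3 9/2 4
  7/2 5 23/4
  3 21/4 7
After step 2:
  11/3 33/8 19/4
  29/8 24/5 87/16
  47/12 81/16 6
After step 3:
  137/36 2081/480 229/48
  1921/480 461/100 1679/320
  605/144 4747/960 11/2

Answer: 137/36 2081/480 229/48
1921/480 461/100 1679/320
605/144 4747/960 11/2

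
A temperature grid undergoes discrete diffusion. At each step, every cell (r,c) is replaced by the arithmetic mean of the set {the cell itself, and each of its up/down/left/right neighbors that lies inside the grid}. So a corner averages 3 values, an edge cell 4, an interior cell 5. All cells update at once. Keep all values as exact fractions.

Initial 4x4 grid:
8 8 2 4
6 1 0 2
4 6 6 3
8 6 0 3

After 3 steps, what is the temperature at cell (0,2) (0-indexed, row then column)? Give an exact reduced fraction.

Answer: 25309/7200

Derivation:
Step 1: cell (0,2) = 7/2
Step 2: cell (0,2) = 787/240
Step 3: cell (0,2) = 25309/7200
Full grid after step 3:
  2903/540 6457/1440 25309/7200 1573/540
  7423/1440 3331/750 2471/750 20119/7200
  4227/800 4449/1000 137/40 2367/800
  1901/360 11101/2400 8861/2400 221/72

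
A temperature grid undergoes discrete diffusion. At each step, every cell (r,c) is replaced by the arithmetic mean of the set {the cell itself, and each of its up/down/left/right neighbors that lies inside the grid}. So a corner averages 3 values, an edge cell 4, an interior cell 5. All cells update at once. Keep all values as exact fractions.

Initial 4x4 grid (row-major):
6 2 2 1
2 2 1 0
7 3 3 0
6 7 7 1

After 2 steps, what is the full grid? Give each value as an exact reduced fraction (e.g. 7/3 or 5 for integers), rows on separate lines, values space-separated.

Answer: 127/36 59/24 71/40 1
169/48 61/20 42/25 41/40
1189/240 389/100 143/50 209/120
203/36 1279/240 943/240 49/18

Derivation:
After step 1:
  10/3 3 3/2 1
  17/4 2 8/5 1/2
  9/2 22/5 14/5 1
  20/3 23/4 9/2 8/3
After step 2:
  127/36 59/24 71/40 1
  169/48 61/20 42/25 41/40
  1189/240 389/100 143/50 209/120
  203/36 1279/240 943/240 49/18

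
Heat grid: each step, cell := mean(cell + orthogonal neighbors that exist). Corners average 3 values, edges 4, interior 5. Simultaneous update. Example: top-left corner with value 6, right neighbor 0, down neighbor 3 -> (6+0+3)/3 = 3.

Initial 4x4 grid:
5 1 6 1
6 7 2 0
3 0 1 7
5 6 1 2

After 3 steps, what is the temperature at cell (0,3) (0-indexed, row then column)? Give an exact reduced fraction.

Answer: 5957/2160

Derivation:
Step 1: cell (0,3) = 7/3
Step 2: cell (0,3) = 22/9
Step 3: cell (0,3) = 5957/2160
Full grid after step 3:
  184/45 3087/800 21551/7200 5957/2160
  10091/2400 867/250 18323/6000 2347/900
  26953/7200 20851/6000 8359/3000 2431/900
  8149/2160 11639/3600 10519/3600 2941/1080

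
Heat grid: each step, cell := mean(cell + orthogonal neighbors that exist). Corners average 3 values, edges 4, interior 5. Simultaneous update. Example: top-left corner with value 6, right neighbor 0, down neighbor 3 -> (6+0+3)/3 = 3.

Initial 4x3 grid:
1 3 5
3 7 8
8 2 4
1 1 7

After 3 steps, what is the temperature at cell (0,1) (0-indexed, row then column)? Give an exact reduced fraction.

Answer: 793/180

Derivation:
Step 1: cell (0,1) = 4
Step 2: cell (0,1) = 61/15
Step 3: cell (0,1) = 793/180
Full grid after step 3:
  8321/2160 793/180 10421/2160
  1169/288 2641/600 1445/288
  5431/1440 5131/1200 2197/480
  973/270 10739/2880 188/45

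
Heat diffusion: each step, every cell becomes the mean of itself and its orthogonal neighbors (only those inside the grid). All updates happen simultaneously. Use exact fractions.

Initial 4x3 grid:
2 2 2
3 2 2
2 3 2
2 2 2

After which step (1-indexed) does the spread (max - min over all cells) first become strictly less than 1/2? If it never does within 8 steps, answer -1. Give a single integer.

Step 1: max=5/2, min=2, spread=1/2
Step 2: max=569/240, min=2, spread=89/240
  -> spread < 1/2 first at step 2
Step 3: max=5507/2400, min=1689/800, spread=11/60
Step 4: max=487547/216000, min=45817/21600, spread=29377/216000
Step 5: max=604171/270000, min=1164517/540000, spread=1753/21600
Step 6: max=12787807/5760000, min=84098041/38880000, spread=71029/1244160
Step 7: max=8614716229/3888000000, min=5074623619/2332800000, spread=7359853/182250000
Step 8: max=45826144567/20736000000, min=101681335807/46656000000, spread=45679663/1492992000

Answer: 2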